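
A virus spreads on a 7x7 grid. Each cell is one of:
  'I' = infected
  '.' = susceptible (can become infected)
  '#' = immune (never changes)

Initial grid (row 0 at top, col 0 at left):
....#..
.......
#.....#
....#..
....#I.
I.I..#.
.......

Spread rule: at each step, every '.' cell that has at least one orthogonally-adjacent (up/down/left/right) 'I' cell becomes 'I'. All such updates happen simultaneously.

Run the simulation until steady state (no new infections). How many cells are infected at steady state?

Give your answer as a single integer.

Answer: 43

Derivation:
Step 0 (initial): 3 infected
Step 1: +8 new -> 11 infected
Step 2: +10 new -> 21 infected
Step 3: +7 new -> 28 infected
Step 4: +7 new -> 35 infected
Step 5: +4 new -> 39 infected
Step 6: +3 new -> 42 infected
Step 7: +1 new -> 43 infected
Step 8: +0 new -> 43 infected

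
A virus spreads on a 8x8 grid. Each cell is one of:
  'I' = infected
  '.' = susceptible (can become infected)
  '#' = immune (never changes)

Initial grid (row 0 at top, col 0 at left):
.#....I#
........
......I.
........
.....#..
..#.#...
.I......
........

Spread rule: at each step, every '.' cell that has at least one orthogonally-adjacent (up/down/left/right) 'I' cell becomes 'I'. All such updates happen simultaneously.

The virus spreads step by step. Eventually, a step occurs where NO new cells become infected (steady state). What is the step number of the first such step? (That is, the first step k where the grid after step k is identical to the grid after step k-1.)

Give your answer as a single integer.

Step 0 (initial): 3 infected
Step 1: +9 new -> 12 infected
Step 2: +12 new -> 24 infected
Step 3: +12 new -> 36 infected
Step 4: +14 new -> 50 infected
Step 5: +6 new -> 56 infected
Step 6: +2 new -> 58 infected
Step 7: +1 new -> 59 infected
Step 8: +0 new -> 59 infected

Answer: 8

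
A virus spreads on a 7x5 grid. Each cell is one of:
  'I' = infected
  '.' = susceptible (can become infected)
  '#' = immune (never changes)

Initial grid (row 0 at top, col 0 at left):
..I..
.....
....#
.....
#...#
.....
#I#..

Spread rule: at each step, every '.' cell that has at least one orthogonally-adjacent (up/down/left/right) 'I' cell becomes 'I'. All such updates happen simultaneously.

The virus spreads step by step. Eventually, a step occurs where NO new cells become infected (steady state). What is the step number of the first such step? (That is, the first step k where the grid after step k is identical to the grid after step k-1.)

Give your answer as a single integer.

Step 0 (initial): 2 infected
Step 1: +4 new -> 6 infected
Step 2: +8 new -> 14 infected
Step 3: +8 new -> 22 infected
Step 4: +6 new -> 28 infected
Step 5: +2 new -> 30 infected
Step 6: +0 new -> 30 infected

Answer: 6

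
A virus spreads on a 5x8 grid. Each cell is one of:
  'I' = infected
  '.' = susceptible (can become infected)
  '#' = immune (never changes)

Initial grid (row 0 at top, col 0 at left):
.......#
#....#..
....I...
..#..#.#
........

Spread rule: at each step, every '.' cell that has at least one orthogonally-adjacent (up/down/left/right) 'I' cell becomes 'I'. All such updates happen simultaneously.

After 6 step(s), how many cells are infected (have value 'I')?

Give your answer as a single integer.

Answer: 34

Derivation:
Step 0 (initial): 1 infected
Step 1: +4 new -> 5 infected
Step 2: +6 new -> 11 infected
Step 3: +9 new -> 20 infected
Step 4: +8 new -> 28 infected
Step 5: +4 new -> 32 infected
Step 6: +2 new -> 34 infected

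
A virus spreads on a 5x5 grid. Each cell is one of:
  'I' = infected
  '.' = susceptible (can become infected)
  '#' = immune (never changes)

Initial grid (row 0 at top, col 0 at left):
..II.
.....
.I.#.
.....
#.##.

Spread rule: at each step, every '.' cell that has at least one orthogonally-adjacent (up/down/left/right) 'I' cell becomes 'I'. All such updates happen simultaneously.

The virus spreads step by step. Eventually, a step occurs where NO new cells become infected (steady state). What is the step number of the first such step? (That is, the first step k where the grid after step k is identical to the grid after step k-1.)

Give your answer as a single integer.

Step 0 (initial): 3 infected
Step 1: +8 new -> 11 infected
Step 2: +6 new -> 17 infected
Step 3: +2 new -> 19 infected
Step 4: +1 new -> 20 infected
Step 5: +1 new -> 21 infected
Step 6: +0 new -> 21 infected

Answer: 6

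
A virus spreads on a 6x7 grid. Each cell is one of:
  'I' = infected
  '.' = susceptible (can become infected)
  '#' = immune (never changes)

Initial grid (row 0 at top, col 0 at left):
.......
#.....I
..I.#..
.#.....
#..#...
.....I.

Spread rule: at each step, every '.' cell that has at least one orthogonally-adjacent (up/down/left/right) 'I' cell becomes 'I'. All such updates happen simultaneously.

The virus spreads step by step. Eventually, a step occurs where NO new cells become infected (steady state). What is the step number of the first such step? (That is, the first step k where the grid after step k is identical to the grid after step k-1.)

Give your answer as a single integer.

Answer: 6

Derivation:
Step 0 (initial): 3 infected
Step 1: +10 new -> 13 infected
Step 2: +14 new -> 27 infected
Step 3: +7 new -> 34 infected
Step 4: +2 new -> 36 infected
Step 5: +1 new -> 37 infected
Step 6: +0 new -> 37 infected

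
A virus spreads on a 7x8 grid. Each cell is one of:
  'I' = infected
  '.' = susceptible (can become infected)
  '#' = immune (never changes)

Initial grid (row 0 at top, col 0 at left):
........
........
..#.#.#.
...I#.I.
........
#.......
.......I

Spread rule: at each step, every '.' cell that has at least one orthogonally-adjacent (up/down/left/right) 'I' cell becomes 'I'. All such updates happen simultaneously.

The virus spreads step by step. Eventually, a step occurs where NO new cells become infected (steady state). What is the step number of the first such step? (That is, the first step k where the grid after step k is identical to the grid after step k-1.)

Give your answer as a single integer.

Step 0 (initial): 3 infected
Step 1: +8 new -> 11 infected
Step 2: +11 new -> 22 infected
Step 3: +13 new -> 35 infected
Step 4: +10 new -> 45 infected
Step 5: +4 new -> 49 infected
Step 6: +2 new -> 51 infected
Step 7: +0 new -> 51 infected

Answer: 7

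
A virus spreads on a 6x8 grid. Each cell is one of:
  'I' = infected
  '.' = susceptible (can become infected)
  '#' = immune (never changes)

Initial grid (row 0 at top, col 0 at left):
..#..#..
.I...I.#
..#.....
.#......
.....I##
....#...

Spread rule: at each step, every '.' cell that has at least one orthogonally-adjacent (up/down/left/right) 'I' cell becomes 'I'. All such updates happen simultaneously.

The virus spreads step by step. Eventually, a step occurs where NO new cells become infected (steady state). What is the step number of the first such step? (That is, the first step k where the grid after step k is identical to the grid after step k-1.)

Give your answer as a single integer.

Answer: 6

Derivation:
Step 0 (initial): 3 infected
Step 1: +10 new -> 13 infected
Step 2: +11 new -> 24 infected
Step 3: +10 new -> 34 infected
Step 4: +4 new -> 38 infected
Step 5: +2 new -> 40 infected
Step 6: +0 new -> 40 infected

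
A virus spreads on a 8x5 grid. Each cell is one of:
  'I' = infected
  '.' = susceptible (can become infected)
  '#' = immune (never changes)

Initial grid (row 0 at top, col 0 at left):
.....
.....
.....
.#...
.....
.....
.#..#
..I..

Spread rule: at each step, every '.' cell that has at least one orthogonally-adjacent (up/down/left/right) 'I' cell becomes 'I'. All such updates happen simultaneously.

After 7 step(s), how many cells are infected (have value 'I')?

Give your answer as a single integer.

Answer: 31

Derivation:
Step 0 (initial): 1 infected
Step 1: +3 new -> 4 infected
Step 2: +4 new -> 8 infected
Step 3: +4 new -> 12 infected
Step 4: +5 new -> 17 infected
Step 5: +4 new -> 21 infected
Step 6: +5 new -> 26 infected
Step 7: +5 new -> 31 infected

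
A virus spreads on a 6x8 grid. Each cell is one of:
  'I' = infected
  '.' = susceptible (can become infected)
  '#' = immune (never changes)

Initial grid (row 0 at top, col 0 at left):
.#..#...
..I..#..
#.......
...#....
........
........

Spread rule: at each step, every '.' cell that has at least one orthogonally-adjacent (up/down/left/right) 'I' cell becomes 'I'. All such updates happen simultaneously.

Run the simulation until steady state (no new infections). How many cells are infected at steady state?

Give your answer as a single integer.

Step 0 (initial): 1 infected
Step 1: +4 new -> 5 infected
Step 2: +6 new -> 11 infected
Step 3: +4 new -> 15 infected
Step 4: +6 new -> 21 infected
Step 5: +6 new -> 27 infected
Step 6: +6 new -> 33 infected
Step 7: +5 new -> 38 infected
Step 8: +4 new -> 42 infected
Step 9: +1 new -> 43 infected
Step 10: +0 new -> 43 infected

Answer: 43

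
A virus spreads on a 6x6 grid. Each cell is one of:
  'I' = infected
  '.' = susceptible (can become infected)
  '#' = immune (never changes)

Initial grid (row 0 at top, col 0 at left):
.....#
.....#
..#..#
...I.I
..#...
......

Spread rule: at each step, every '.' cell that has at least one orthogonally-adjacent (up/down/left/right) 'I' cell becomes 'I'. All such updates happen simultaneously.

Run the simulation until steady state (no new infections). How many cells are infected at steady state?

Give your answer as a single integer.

Answer: 31

Derivation:
Step 0 (initial): 2 infected
Step 1: +5 new -> 7 infected
Step 2: +6 new -> 13 infected
Step 3: +8 new -> 21 infected
Step 4: +6 new -> 27 infected
Step 5: +3 new -> 30 infected
Step 6: +1 new -> 31 infected
Step 7: +0 new -> 31 infected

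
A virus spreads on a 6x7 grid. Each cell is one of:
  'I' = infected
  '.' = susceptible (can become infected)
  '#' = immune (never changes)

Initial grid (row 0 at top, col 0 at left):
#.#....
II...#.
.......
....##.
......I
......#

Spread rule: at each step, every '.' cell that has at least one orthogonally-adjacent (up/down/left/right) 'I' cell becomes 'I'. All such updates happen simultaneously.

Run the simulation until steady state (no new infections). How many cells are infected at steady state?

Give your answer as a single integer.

Answer: 36

Derivation:
Step 0 (initial): 3 infected
Step 1: +6 new -> 9 infected
Step 2: +7 new -> 16 infected
Step 3: +10 new -> 26 infected
Step 4: +8 new -> 34 infected
Step 5: +2 new -> 36 infected
Step 6: +0 new -> 36 infected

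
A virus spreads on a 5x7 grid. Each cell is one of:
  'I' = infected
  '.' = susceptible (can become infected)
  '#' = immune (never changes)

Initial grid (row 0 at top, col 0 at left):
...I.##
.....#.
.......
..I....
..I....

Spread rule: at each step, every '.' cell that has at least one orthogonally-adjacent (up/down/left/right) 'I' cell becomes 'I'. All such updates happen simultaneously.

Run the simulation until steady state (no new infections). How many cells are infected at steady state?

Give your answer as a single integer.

Step 0 (initial): 3 infected
Step 1: +8 new -> 11 infected
Step 2: +9 new -> 20 infected
Step 3: +6 new -> 26 infected
Step 4: +4 new -> 30 infected
Step 5: +1 new -> 31 infected
Step 6: +1 new -> 32 infected
Step 7: +0 new -> 32 infected

Answer: 32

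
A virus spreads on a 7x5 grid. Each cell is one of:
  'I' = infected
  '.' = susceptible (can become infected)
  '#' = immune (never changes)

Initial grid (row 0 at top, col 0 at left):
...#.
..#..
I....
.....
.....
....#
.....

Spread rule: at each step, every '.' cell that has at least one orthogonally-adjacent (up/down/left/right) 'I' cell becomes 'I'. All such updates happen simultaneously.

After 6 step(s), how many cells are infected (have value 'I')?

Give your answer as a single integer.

Step 0 (initial): 1 infected
Step 1: +3 new -> 4 infected
Step 2: +5 new -> 9 infected
Step 3: +5 new -> 14 infected
Step 4: +7 new -> 21 infected
Step 5: +5 new -> 26 infected
Step 6: +4 new -> 30 infected

Answer: 30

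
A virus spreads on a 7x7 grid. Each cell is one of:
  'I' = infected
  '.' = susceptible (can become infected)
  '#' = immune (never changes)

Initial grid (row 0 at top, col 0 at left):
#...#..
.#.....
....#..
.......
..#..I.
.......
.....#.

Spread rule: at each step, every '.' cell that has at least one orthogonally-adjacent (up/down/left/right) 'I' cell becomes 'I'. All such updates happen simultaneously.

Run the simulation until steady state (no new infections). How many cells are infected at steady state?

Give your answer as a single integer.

Answer: 43

Derivation:
Step 0 (initial): 1 infected
Step 1: +4 new -> 5 infected
Step 2: +6 new -> 11 infected
Step 3: +6 new -> 17 infected
Step 4: +7 new -> 24 infected
Step 5: +6 new -> 30 infected
Step 6: +7 new -> 37 infected
Step 7: +4 new -> 41 infected
Step 8: +2 new -> 43 infected
Step 9: +0 new -> 43 infected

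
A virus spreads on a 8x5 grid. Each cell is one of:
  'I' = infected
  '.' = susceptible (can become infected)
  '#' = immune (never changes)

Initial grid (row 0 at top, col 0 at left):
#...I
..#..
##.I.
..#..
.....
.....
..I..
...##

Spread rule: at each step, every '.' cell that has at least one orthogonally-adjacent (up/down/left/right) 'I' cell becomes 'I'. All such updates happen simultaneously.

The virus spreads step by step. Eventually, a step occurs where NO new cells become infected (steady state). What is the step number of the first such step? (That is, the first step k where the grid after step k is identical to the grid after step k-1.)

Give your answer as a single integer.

Answer: 6

Derivation:
Step 0 (initial): 3 infected
Step 1: +10 new -> 13 infected
Step 2: +9 new -> 22 infected
Step 3: +6 new -> 28 infected
Step 4: +3 new -> 31 infected
Step 5: +2 new -> 33 infected
Step 6: +0 new -> 33 infected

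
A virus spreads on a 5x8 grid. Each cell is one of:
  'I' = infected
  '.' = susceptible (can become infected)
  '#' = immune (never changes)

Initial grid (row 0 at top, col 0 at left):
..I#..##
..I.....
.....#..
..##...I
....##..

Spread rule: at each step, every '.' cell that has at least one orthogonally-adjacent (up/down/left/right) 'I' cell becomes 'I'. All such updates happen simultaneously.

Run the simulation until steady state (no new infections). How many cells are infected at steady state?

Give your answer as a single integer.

Answer: 32

Derivation:
Step 0 (initial): 3 infected
Step 1: +7 new -> 10 infected
Step 2: +9 new -> 19 infected
Step 3: +7 new -> 26 infected
Step 4: +3 new -> 29 infected
Step 5: +2 new -> 31 infected
Step 6: +1 new -> 32 infected
Step 7: +0 new -> 32 infected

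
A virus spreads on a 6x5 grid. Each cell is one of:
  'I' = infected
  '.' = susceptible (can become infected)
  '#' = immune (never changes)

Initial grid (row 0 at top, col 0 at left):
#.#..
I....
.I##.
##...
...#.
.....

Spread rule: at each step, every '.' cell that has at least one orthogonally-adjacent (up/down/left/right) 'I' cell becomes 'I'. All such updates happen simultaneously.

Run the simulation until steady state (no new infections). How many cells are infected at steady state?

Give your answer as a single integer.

Answer: 23

Derivation:
Step 0 (initial): 2 infected
Step 1: +2 new -> 4 infected
Step 2: +2 new -> 6 infected
Step 3: +1 new -> 7 infected
Step 4: +2 new -> 9 infected
Step 5: +2 new -> 11 infected
Step 6: +1 new -> 12 infected
Step 7: +2 new -> 14 infected
Step 8: +2 new -> 16 infected
Step 9: +2 new -> 18 infected
Step 10: +2 new -> 20 infected
Step 11: +2 new -> 22 infected
Step 12: +1 new -> 23 infected
Step 13: +0 new -> 23 infected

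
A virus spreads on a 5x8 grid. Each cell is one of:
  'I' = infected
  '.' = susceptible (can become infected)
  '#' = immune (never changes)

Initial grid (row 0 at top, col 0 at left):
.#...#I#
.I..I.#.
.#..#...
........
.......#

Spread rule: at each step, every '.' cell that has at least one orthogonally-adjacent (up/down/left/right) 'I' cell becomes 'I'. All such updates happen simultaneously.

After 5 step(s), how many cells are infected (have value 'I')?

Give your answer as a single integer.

Step 0 (initial): 3 infected
Step 1: +5 new -> 8 infected
Step 2: +7 new -> 15 infected
Step 3: +5 new -> 20 infected
Step 4: +8 new -> 28 infected
Step 5: +5 new -> 33 infected

Answer: 33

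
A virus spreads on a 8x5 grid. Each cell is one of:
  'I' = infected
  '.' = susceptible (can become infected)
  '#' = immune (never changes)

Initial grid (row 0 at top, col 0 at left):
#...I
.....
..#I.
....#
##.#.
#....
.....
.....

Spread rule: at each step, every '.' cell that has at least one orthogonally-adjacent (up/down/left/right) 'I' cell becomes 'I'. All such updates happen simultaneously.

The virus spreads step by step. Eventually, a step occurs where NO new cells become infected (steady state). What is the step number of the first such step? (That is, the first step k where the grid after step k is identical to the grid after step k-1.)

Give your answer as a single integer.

Step 0 (initial): 2 infected
Step 1: +5 new -> 7 infected
Step 2: +3 new -> 10 infected
Step 3: +4 new -> 14 infected
Step 4: +4 new -> 18 infected
Step 5: +4 new -> 22 infected
Step 6: +4 new -> 26 infected
Step 7: +5 new -> 31 infected
Step 8: +2 new -> 33 infected
Step 9: +0 new -> 33 infected

Answer: 9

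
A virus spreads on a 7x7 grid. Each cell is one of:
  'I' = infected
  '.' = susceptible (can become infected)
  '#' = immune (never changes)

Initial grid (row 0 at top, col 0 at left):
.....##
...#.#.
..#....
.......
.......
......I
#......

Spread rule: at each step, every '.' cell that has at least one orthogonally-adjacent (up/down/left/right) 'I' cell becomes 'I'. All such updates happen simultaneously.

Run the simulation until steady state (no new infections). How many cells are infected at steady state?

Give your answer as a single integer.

Answer: 43

Derivation:
Step 0 (initial): 1 infected
Step 1: +3 new -> 4 infected
Step 2: +4 new -> 8 infected
Step 3: +5 new -> 13 infected
Step 4: +6 new -> 19 infected
Step 5: +5 new -> 24 infected
Step 6: +6 new -> 30 infected
Step 7: +3 new -> 33 infected
Step 8: +3 new -> 36 infected
Step 9: +3 new -> 39 infected
Step 10: +3 new -> 42 infected
Step 11: +1 new -> 43 infected
Step 12: +0 new -> 43 infected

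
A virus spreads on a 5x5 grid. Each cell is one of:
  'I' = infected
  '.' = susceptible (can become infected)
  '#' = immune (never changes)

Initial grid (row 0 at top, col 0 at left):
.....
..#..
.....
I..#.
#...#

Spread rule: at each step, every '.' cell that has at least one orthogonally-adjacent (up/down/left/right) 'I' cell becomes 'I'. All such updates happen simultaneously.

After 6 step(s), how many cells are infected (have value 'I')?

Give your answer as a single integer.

Step 0 (initial): 1 infected
Step 1: +2 new -> 3 infected
Step 2: +4 new -> 7 infected
Step 3: +4 new -> 11 infected
Step 4: +3 new -> 14 infected
Step 5: +3 new -> 17 infected
Step 6: +3 new -> 20 infected

Answer: 20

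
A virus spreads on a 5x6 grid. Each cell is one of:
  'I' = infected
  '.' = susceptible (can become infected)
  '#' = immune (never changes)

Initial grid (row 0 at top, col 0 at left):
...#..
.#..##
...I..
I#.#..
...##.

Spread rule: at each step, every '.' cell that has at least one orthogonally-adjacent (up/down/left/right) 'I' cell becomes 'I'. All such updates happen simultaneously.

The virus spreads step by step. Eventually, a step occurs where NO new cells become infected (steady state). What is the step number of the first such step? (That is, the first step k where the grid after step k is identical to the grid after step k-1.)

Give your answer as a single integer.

Step 0 (initial): 2 infected
Step 1: +5 new -> 7 infected
Step 2: +7 new -> 14 infected
Step 3: +4 new -> 18 infected
Step 4: +2 new -> 20 infected
Step 5: +0 new -> 20 infected

Answer: 5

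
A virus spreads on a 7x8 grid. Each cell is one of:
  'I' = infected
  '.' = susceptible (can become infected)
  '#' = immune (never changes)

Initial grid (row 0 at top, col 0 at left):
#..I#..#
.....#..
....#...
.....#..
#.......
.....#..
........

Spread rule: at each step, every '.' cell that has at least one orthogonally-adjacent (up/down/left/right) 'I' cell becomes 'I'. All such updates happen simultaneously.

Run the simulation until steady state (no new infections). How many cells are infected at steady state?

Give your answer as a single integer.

Step 0 (initial): 1 infected
Step 1: +2 new -> 3 infected
Step 2: +4 new -> 7 infected
Step 3: +3 new -> 10 infected
Step 4: +5 new -> 15 infected
Step 5: +5 new -> 20 infected
Step 6: +6 new -> 26 infected
Step 7: +4 new -> 30 infected
Step 8: +6 new -> 36 infected
Step 9: +5 new -> 41 infected
Step 10: +4 new -> 45 infected
Step 11: +2 new -> 47 infected
Step 12: +1 new -> 48 infected
Step 13: +0 new -> 48 infected

Answer: 48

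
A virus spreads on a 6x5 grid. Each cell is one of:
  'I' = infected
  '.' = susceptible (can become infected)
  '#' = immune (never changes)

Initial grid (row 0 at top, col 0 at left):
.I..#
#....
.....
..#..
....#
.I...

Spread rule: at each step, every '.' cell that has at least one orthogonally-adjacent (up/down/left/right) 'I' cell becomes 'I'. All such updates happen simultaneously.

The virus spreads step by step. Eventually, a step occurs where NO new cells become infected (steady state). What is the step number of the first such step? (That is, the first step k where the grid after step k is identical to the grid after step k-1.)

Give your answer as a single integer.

Step 0 (initial): 2 infected
Step 1: +6 new -> 8 infected
Step 2: +7 new -> 15 infected
Step 3: +6 new -> 21 infected
Step 4: +3 new -> 24 infected
Step 5: +2 new -> 26 infected
Step 6: +0 new -> 26 infected

Answer: 6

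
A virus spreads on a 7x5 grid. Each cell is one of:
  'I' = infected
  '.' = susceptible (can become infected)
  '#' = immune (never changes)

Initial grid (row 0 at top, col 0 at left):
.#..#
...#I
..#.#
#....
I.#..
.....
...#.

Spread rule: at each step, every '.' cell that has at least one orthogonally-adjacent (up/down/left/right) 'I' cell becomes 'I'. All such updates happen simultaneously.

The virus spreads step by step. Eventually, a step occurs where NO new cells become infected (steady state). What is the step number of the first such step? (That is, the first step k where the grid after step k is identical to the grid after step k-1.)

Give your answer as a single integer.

Answer: 8

Derivation:
Step 0 (initial): 2 infected
Step 1: +2 new -> 4 infected
Step 2: +3 new -> 7 infected
Step 3: +4 new -> 11 infected
Step 4: +5 new -> 16 infected
Step 5: +6 new -> 22 infected
Step 6: +4 new -> 26 infected
Step 7: +1 new -> 27 infected
Step 8: +0 new -> 27 infected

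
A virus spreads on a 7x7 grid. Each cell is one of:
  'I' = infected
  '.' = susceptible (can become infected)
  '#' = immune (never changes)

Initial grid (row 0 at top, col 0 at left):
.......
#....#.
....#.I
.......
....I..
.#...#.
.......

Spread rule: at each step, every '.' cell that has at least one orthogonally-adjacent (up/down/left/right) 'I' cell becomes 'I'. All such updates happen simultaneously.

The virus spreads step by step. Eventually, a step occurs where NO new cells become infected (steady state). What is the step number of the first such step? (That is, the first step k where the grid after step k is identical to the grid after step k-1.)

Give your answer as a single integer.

Answer: 9

Derivation:
Step 0 (initial): 2 infected
Step 1: +7 new -> 9 infected
Step 2: +7 new -> 16 infected
Step 3: +8 new -> 24 infected
Step 4: +7 new -> 31 infected
Step 5: +7 new -> 38 infected
Step 6: +4 new -> 42 infected
Step 7: +1 new -> 43 infected
Step 8: +1 new -> 44 infected
Step 9: +0 new -> 44 infected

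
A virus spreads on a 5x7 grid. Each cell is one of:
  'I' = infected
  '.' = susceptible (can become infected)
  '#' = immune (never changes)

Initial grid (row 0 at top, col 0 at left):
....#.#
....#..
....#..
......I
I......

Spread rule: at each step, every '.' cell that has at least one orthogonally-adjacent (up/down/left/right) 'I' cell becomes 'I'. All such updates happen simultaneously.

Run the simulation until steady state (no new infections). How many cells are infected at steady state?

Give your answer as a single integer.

Step 0 (initial): 2 infected
Step 1: +5 new -> 7 infected
Step 2: +7 new -> 14 infected
Step 3: +7 new -> 21 infected
Step 4: +5 new -> 26 infected
Step 5: +3 new -> 29 infected
Step 6: +2 new -> 31 infected
Step 7: +0 new -> 31 infected

Answer: 31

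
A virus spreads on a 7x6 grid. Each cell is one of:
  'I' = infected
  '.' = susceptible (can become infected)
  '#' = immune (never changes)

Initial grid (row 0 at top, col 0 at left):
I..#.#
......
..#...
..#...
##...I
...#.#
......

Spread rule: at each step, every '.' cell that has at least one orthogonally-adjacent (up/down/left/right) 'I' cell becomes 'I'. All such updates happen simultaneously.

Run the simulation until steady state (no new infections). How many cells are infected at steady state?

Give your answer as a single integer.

Answer: 34

Derivation:
Step 0 (initial): 2 infected
Step 1: +4 new -> 6 infected
Step 2: +7 new -> 13 infected
Step 3: +8 new -> 21 infected
Step 4: +7 new -> 28 infected
Step 5: +3 new -> 31 infected
Step 6: +2 new -> 33 infected
Step 7: +1 new -> 34 infected
Step 8: +0 new -> 34 infected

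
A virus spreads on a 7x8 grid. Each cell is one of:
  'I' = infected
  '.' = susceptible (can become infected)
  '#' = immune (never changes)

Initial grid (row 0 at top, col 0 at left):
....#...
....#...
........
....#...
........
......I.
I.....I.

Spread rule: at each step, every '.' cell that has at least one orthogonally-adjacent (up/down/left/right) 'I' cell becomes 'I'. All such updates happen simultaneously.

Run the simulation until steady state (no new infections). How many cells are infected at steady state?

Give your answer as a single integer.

Step 0 (initial): 3 infected
Step 1: +7 new -> 10 infected
Step 2: +8 new -> 18 infected
Step 3: +9 new -> 27 infected
Step 4: +7 new -> 34 infected
Step 5: +8 new -> 42 infected
Step 6: +6 new -> 48 infected
Step 7: +3 new -> 51 infected
Step 8: +2 new -> 53 infected
Step 9: +0 new -> 53 infected

Answer: 53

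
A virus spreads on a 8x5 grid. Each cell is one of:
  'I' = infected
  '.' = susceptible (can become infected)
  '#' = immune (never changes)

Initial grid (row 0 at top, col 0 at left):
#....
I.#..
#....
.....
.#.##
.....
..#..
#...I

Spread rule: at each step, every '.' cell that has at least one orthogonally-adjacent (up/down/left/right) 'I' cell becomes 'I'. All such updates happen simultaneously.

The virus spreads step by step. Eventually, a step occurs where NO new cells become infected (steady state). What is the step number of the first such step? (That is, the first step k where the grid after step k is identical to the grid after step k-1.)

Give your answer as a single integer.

Step 0 (initial): 2 infected
Step 1: +3 new -> 5 infected
Step 2: +5 new -> 10 infected
Step 3: +5 new -> 15 infected
Step 4: +6 new -> 21 infected
Step 5: +8 new -> 29 infected
Step 6: +3 new -> 32 infected
Step 7: +0 new -> 32 infected

Answer: 7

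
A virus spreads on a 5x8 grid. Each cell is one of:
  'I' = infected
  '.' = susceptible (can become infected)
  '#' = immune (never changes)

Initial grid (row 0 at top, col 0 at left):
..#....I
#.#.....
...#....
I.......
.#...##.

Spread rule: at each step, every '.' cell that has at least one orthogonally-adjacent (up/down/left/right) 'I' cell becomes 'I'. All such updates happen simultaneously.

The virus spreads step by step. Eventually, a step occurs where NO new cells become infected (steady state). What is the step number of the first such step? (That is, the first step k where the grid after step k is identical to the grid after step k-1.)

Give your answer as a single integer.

Answer: 6

Derivation:
Step 0 (initial): 2 infected
Step 1: +5 new -> 7 infected
Step 2: +5 new -> 12 infected
Step 3: +8 new -> 20 infected
Step 4: +8 new -> 28 infected
Step 5: +5 new -> 33 infected
Step 6: +0 new -> 33 infected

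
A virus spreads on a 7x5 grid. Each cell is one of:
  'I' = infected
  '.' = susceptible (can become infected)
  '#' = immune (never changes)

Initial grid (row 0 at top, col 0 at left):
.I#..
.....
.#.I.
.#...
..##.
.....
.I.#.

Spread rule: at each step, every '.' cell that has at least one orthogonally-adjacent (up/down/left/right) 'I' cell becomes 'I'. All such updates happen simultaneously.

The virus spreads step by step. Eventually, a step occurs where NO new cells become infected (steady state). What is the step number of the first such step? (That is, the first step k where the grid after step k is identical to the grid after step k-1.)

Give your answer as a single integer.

Step 0 (initial): 3 infected
Step 1: +9 new -> 12 infected
Step 2: +9 new -> 21 infected
Step 3: +5 new -> 26 infected
Step 4: +2 new -> 28 infected
Step 5: +1 new -> 29 infected
Step 6: +0 new -> 29 infected

Answer: 6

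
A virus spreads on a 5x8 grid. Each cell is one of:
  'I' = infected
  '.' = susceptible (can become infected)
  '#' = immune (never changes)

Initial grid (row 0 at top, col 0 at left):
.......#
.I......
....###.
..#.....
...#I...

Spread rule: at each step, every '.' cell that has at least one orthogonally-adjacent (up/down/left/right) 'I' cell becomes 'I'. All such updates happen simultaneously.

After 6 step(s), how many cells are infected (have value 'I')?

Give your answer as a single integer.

Step 0 (initial): 2 infected
Step 1: +6 new -> 8 infected
Step 2: +9 new -> 17 infected
Step 3: +7 new -> 24 infected
Step 4: +5 new -> 29 infected
Step 5: +3 new -> 32 infected
Step 6: +2 new -> 34 infected

Answer: 34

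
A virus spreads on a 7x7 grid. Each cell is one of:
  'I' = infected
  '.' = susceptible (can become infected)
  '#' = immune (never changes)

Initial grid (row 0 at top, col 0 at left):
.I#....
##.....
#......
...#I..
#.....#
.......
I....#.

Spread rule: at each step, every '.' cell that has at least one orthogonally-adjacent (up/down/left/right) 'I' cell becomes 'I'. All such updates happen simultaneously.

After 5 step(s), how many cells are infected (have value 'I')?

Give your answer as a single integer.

Answer: 41

Derivation:
Step 0 (initial): 3 infected
Step 1: +6 new -> 9 infected
Step 2: +9 new -> 18 infected
Step 3: +12 new -> 30 infected
Step 4: +8 new -> 38 infected
Step 5: +3 new -> 41 infected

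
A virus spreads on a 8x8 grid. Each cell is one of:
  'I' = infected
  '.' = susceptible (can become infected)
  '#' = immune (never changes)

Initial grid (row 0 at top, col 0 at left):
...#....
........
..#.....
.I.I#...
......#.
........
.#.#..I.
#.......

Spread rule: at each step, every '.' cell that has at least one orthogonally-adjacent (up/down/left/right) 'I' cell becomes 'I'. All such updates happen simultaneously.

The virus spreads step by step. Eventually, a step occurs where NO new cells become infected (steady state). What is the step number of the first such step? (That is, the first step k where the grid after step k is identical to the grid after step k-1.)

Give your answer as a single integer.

Step 0 (initial): 3 infected
Step 1: +10 new -> 13 infected
Step 2: +14 new -> 27 infected
Step 3: +11 new -> 38 infected
Step 4: +10 new -> 48 infected
Step 5: +5 new -> 53 infected
Step 6: +3 new -> 56 infected
Step 7: +1 new -> 57 infected
Step 8: +0 new -> 57 infected

Answer: 8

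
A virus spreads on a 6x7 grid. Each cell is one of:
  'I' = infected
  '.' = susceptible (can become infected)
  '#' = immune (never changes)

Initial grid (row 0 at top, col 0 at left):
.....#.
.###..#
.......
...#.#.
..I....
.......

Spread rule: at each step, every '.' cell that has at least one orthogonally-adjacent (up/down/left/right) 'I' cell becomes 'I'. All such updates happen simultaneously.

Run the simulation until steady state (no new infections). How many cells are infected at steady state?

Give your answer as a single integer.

Step 0 (initial): 1 infected
Step 1: +4 new -> 5 infected
Step 2: +6 new -> 11 infected
Step 3: +7 new -> 18 infected
Step 4: +4 new -> 22 infected
Step 5: +5 new -> 27 infected
Step 6: +4 new -> 31 infected
Step 7: +2 new -> 33 infected
Step 8: +1 new -> 34 infected
Step 9: +0 new -> 34 infected

Answer: 34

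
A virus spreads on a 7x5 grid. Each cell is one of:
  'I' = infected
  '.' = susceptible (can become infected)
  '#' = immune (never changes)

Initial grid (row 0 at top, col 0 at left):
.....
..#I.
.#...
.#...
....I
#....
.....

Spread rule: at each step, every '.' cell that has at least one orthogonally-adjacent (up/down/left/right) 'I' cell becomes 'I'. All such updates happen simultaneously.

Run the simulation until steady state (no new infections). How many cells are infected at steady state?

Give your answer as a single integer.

Step 0 (initial): 2 infected
Step 1: +6 new -> 8 infected
Step 2: +8 new -> 16 infected
Step 3: +5 new -> 21 infected
Step 4: +5 new -> 26 infected
Step 5: +3 new -> 29 infected
Step 6: +2 new -> 31 infected
Step 7: +0 new -> 31 infected

Answer: 31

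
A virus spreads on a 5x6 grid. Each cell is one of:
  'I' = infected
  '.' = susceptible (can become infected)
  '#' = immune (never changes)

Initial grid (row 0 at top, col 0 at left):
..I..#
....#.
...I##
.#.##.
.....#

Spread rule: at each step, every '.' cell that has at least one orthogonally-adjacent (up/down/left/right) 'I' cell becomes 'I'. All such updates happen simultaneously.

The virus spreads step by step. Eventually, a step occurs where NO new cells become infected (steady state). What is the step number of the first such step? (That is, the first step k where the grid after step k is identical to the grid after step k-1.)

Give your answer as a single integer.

Step 0 (initial): 2 infected
Step 1: +5 new -> 7 infected
Step 2: +5 new -> 12 infected
Step 3: +3 new -> 15 infected
Step 4: +3 new -> 18 infected
Step 5: +2 new -> 20 infected
Step 6: +0 new -> 20 infected

Answer: 6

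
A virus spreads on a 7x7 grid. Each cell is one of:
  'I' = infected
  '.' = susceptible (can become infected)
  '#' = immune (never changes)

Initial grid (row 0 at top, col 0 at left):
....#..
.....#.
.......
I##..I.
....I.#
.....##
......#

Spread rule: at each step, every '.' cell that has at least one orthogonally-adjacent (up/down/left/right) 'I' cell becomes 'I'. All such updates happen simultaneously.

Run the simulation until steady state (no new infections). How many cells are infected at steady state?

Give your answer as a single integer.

Answer: 41

Derivation:
Step 0 (initial): 3 infected
Step 1: +8 new -> 11 infected
Step 2: +10 new -> 21 infected
Step 3: +11 new -> 32 infected
Step 4: +6 new -> 38 infected
Step 5: +3 new -> 41 infected
Step 6: +0 new -> 41 infected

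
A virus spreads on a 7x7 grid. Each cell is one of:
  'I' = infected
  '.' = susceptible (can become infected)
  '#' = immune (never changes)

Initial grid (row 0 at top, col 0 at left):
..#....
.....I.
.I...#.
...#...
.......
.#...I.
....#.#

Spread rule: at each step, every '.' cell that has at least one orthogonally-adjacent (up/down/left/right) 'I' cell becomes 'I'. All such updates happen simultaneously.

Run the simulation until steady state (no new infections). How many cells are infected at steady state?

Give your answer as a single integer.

Answer: 43

Derivation:
Step 0 (initial): 3 infected
Step 1: +11 new -> 14 infected
Step 2: +16 new -> 30 infected
Step 3: +9 new -> 39 infected
Step 4: +2 new -> 41 infected
Step 5: +2 new -> 43 infected
Step 6: +0 new -> 43 infected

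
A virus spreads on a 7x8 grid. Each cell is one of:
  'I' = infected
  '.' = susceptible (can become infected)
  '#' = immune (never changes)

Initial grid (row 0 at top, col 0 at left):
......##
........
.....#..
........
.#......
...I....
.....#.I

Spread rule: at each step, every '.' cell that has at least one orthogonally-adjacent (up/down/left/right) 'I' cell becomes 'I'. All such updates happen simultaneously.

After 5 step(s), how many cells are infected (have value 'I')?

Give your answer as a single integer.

Answer: 41

Derivation:
Step 0 (initial): 2 infected
Step 1: +6 new -> 8 infected
Step 2: +9 new -> 17 infected
Step 3: +8 new -> 25 infected
Step 4: +9 new -> 34 infected
Step 5: +7 new -> 41 infected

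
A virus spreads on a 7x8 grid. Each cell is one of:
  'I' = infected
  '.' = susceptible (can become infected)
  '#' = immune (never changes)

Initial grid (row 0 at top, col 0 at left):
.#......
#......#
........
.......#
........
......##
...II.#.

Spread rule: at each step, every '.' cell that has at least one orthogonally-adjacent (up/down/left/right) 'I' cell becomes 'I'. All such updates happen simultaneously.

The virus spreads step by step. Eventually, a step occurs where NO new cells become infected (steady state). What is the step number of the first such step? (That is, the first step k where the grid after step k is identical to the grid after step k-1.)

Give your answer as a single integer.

Answer: 10

Derivation:
Step 0 (initial): 2 infected
Step 1: +4 new -> 6 infected
Step 2: +5 new -> 11 infected
Step 3: +6 new -> 17 infected
Step 4: +7 new -> 24 infected
Step 5: +8 new -> 32 infected
Step 6: +7 new -> 39 infected
Step 7: +6 new -> 45 infected
Step 8: +1 new -> 46 infected
Step 9: +1 new -> 47 infected
Step 10: +0 new -> 47 infected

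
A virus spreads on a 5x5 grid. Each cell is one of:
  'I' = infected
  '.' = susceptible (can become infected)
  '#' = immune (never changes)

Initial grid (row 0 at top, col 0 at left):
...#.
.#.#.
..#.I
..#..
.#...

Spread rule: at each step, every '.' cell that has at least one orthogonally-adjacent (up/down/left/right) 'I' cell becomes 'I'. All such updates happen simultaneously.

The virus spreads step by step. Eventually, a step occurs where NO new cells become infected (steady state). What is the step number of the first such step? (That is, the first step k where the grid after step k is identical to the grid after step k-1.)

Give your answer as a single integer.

Step 0 (initial): 1 infected
Step 1: +3 new -> 4 infected
Step 2: +3 new -> 7 infected
Step 3: +1 new -> 8 infected
Step 4: +1 new -> 9 infected
Step 5: +0 new -> 9 infected

Answer: 5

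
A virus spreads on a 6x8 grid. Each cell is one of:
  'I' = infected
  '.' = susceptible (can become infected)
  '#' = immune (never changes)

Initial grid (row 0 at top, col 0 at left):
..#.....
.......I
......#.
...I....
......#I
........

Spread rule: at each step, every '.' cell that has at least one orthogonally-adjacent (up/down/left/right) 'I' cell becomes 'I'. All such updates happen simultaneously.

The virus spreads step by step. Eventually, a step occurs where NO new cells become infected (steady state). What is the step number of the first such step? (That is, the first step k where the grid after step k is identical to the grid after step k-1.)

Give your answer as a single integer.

Answer: 7

Derivation:
Step 0 (initial): 3 infected
Step 1: +9 new -> 12 infected
Step 2: +12 new -> 24 infected
Step 3: +12 new -> 36 infected
Step 4: +5 new -> 41 infected
Step 5: +3 new -> 44 infected
Step 6: +1 new -> 45 infected
Step 7: +0 new -> 45 infected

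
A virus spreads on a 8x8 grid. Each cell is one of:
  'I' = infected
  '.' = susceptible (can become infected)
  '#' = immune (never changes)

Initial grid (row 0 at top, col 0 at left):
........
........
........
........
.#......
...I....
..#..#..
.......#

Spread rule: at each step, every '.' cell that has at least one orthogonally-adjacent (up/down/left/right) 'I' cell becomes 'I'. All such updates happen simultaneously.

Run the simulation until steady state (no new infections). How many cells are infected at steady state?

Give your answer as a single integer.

Step 0 (initial): 1 infected
Step 1: +4 new -> 5 infected
Step 2: +7 new -> 12 infected
Step 3: +9 new -> 21 infected
Step 4: +12 new -> 33 infected
Step 5: +11 new -> 44 infected
Step 6: +7 new -> 51 infected
Step 7: +5 new -> 56 infected
Step 8: +3 new -> 59 infected
Step 9: +1 new -> 60 infected
Step 10: +0 new -> 60 infected

Answer: 60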